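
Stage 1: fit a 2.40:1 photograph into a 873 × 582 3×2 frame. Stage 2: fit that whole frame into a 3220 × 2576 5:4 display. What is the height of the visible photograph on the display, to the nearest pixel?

1342 px

2.40:1 in 873×582: fills the width, so the photograph is 873.00 × 363.75.
The 3×2 canvas is width-limited in 3220×2576, giving 3220.00 × 2146.67; scale factor 3.6884.
So the photograph's height is 363.75 × 3.6884 ≈ 1341.67.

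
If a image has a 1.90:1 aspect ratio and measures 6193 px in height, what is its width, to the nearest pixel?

11767 px

Width = 6193 × 1.900 = 11766.70.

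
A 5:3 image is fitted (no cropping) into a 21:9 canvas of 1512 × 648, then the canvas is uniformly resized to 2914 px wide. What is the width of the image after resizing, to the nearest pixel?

Fitted into 1512×648, the image spans the height; its width is 648 × 5/3 ≈ 1080.00 px.
The frame scales by 2914/1512 = 1.9272; 1080.00 × 1.9272 ≈ 2081.43 px.

2081 px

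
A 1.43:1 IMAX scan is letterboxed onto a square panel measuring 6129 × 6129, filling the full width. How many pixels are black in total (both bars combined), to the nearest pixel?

11295661 pixels

Content height = 6129 / 1.430 ≈ 4286.0140 px.
Leftover height: 6129 − 4286.0140 = 1842.9860 px.
Bar area = 1842.9860 × 6129 ≈ 11295661 px.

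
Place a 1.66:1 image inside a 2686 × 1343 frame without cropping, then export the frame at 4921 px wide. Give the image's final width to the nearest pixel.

4084 px

In the 2686×1343 frame the image fills the height: width = 1343 × 1.660 ≈ 2229.38 px.
The frame scales by 4921/2686 = 1.8321; 2229.38 × 1.8321 ≈ 4084.43 px.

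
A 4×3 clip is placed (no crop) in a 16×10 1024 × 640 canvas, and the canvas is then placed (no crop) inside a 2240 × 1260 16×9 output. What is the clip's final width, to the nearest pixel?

4×3 in 1024×640: fills the height, so the clip is 853.33 × 640.00.
Second fit — the 16×10 canvas into 2240×1260 spans the height: 2016.00 × 1260.00 (×1.9688 from 1024×640).
So the clip's width is 853.33 × 1.9688 ≈ 1680.00.

1680 px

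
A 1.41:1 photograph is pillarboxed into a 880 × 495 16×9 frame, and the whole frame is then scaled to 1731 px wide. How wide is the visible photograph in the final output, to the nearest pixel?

Fitted into 880×495, the photograph spans the height; its width is 495 × 1.410 ≈ 697.95 px.
Scaling 880 → 1731 is ×1.9670, so the width becomes 697.95 × 1.9670 ≈ 1372.90 px.

1373 px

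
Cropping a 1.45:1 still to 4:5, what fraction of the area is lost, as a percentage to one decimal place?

The height stays; only width is cut (since 4:5 is narrower than 1.45:1).
Fraction kept = (0.800)/(1.450) ≈ 55.17%, so 44.83% is lost.

44.8%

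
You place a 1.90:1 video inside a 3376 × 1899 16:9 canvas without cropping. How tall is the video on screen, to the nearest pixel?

1777 px

1.90:1 (1.900) > 16:9 (1.778), so the video fills the width.
The video is 3376 / 1.900 ≈ 1776.84 px tall.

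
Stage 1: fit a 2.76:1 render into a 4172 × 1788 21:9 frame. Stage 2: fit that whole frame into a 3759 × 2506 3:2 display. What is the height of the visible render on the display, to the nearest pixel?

First fit — 2.76:1 into 4172×1788 spans the width: 4172.00 × 1511.59.
21:9 in 3759×2506: fills the width, so the intermediate becomes 3759.00 × 1611.00 — a scale of ×0.9010.
So the render's height is 1511.59 × 0.9010 ≈ 1361.96.

1362 px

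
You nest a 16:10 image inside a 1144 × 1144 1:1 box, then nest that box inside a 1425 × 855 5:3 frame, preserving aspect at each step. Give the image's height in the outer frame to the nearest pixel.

534 px

16:10 in 1144×1144: fills the width, so the image is 1144.00 × 715.00.
1:1 in 1425×855: fills the height, so the intermediate becomes 855.00 × 855.00 — a scale of ×0.7474.
So the image's height is 715.00 × 0.7474 ≈ 534.38.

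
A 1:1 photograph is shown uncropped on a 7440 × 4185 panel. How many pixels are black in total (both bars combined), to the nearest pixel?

13622175 pixels

1:1 is narrower than 16×9, so it spans the full height.
Content width = 4185 × 1/1 ≈ 4185.0000 px.
Leftover width: 7440 − 4185.0000 = 3255.0000 px.
Across the 4185-px span: 3255.0000 × 4185 ≈ 13622175 px.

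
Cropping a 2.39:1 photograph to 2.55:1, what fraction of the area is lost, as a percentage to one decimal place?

6.3%

2.55:1 is wider than 2.39:1, so the crop keeps the full width and trims the height.
Area ratio = (2.390)/(2.550) = 93.73%; the remaining 6.27% is cropped out.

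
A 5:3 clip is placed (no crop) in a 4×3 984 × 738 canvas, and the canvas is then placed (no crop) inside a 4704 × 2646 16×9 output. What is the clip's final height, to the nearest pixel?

Inside the 984×738 canvas the clip is width-limited at 984.00 × 590.40.
The 4×3 canvas is height-limited in 4704×2646, giving 3528.00 × 2646.00; scale factor 3.5854.
The clip scales with it: height 590.40 × 3.5854 ≈ 2116.80.

2117 px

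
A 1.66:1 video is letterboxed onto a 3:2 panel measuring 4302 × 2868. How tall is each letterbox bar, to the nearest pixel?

1.66:1 (1.660) > 3:2 (1.500), so the video fills the width.
That makes the image 2591.57 px tall (4302 / 1.660).
Leftover height: 2868 − 2591.57 = 276.43 px → 138.22 each side.

138 px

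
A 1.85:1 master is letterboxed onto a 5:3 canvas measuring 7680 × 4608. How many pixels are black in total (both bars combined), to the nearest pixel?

3507062 pixels

Since 1.850 > 1.667, the master is width-limited.
Content height = 7680 / 1.850 ≈ 4151.3514 px.
Black = 4608 − 4151.3514 = 456.6486 px.
Across the 7680-px span: 456.6486 × 7680 ≈ 3507062 px.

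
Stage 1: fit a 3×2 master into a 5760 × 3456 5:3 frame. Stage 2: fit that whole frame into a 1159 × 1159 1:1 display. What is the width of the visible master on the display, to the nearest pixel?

1043 px

3×2 in 5760×3456: fills the height, so the master is 5184.00 × 3456.00.
5:3 in 1159×1159: fills the width, so the intermediate becomes 1159.00 × 695.40 — a scale of ×0.2012.
So the master's width is 5184.00 × 0.2012 ≈ 1043.10.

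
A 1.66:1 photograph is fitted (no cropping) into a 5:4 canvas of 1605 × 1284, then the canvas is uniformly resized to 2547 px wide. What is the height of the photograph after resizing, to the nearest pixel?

1534 px

Fitted into 1605×1284, the photograph spans the width; its height is 1605 / 1.660 ≈ 966.87 px.
The frame scales by 2547/1605 = 1.5869; 966.87 × 1.5869 ≈ 1534.34 px.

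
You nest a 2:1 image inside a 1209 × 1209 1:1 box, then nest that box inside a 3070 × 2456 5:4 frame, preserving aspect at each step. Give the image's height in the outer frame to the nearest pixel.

1228 px

Inside the 1209×1209 canvas the image is width-limited at 1209.00 × 604.50.
Second fit — the 1:1 canvas into 3070×2456 spans the height: 2456.00 × 2456.00 (×2.0314 from 1209×1209).
Applying the same ×2.0314: 604.50 → 1228.00.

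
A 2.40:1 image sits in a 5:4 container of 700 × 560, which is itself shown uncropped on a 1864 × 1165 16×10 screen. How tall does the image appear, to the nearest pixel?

2.40:1 in 700×560: fills the width, so the image is 700.00 × 291.67.
The 5:4 canvas is height-limited in 1864×1165, giving 1456.25 × 1165.00; scale factor 2.0804.
So the image's height is 291.67 × 2.0804 ≈ 606.77.

607 px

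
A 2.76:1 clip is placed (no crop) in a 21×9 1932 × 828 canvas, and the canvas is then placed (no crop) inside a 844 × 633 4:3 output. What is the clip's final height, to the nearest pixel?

Inside the 1932×828 canvas the clip is width-limited at 1932.00 × 700.00.
Second fit — the 21×9 canvas into 844×633 spans the width: 844.00 × 361.71 (×0.4369 from 1932×828).
Applying the same ×0.4369: 700.00 → 305.80.

306 px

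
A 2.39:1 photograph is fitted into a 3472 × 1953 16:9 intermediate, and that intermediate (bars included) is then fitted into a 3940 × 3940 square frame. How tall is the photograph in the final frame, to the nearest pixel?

1649 px

First fit — 2.39:1 into 3472×1953 spans the width: 3472.00 × 1452.72.
The 16:9 canvas is width-limited in 3940×3940, giving 3940.00 × 2216.25; scale factor 1.1348.
The photograph scales with it: height 1452.72 × 1.1348 ≈ 1648.54.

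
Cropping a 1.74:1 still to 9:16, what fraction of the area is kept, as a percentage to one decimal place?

32.3%

9:16 is narrower than 1.74:1, so the crop keeps the full height and trims the width.
Fraction kept = (0.562)/(1.740) ≈ 32.33%.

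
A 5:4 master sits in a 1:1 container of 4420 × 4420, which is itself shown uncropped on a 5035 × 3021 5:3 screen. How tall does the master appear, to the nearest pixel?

2417 px

First fit — 5:4 into 4420×4420 spans the width: 4420.00 × 3536.00.
Second fit — the 1:1 canvas into 5035×3021 spans the height: 3021.00 × 3021.00 (×0.6835 from 4420×4420).
The master scales with it: height 3536.00 × 0.6835 ≈ 2416.80.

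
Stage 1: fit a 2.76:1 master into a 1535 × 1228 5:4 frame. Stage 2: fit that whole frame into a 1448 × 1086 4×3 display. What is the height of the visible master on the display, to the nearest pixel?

492 px

Inside the 1535×1228 canvas the master is width-limited at 1535.00 × 556.16.
The 5:4 canvas is height-limited in 1448×1086, giving 1357.50 × 1086.00; scale factor 0.8844.
So the master's height is 556.16 × 0.8844 ≈ 491.85.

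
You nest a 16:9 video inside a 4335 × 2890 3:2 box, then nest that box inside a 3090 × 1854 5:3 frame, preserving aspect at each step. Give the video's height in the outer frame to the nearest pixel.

1564 px

16:9 in 4335×2890: fills the width, so the video is 4335.00 × 2438.44.
Second fit — the 3:2 canvas into 3090×1854 spans the height: 2781.00 × 1854.00 (×0.6415 from 4335×2890).
The video scales with it: height 2438.44 × 0.6415 ≈ 1564.31.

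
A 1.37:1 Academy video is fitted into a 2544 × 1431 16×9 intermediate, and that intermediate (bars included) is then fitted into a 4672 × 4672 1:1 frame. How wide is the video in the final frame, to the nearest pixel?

1.37:1 Academy in 2544×1431: fills the height, so the video is 1960.47 × 1431.00.
The 16×9 canvas is width-limited in 4672×4672, giving 4672.00 × 2628.00; scale factor 1.8365.
Applying the same ×1.8365: 1960.47 → 3600.36.

3600 px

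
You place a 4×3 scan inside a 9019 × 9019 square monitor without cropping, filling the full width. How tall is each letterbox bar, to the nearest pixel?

1127 px

That makes the image 6764.25 px tall (9019 × 3/4).
Black = 9019 − 6764.25 = 2254.75 px, or 1127.38 per bar.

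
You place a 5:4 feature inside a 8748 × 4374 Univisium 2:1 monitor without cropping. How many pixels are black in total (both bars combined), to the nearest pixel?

5:4 is narrower than Univisium 2:1, so it spans the full height.
The feature is 4374 × 5/4 ≈ 5467.5000 px wide.
8748 − 5467.5000 = 3280.5000 px of bars.
Bar area = 3280.5000 × 4374 ≈ 14348907 px.

14348907 pixels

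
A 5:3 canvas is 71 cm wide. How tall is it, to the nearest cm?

At 5:3, 71 / 5 × 3 ≈ 42.60.

43 cm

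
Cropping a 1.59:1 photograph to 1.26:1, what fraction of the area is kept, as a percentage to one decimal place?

79.2%

The height stays; only width is cut (since 1.26:1 is narrower than 1.59:1).
Area ratio = (1.260)/(1.590) = 79.25% retained.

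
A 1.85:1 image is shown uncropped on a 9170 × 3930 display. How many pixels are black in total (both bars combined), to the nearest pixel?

7465035 pixels

1.85:1 is narrower than 21:9, so it spans the full height.
Content width = 3930 × 1.850 ≈ 7270.5000 px.
9170 − 7270.5000 = 1899.5000 px of bars.
Across the 3930-px span: 1899.5000 × 3930 ≈ 7465035 px.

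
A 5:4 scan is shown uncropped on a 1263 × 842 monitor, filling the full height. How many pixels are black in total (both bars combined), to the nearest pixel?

177241 pixels

That makes the image 1052.5000 px wide (842 × 5/4).
Leftover width: 1263 − 1052.5000 = 210.5000 px.
Bar area = 210.5000 × 842 ≈ 177241 px.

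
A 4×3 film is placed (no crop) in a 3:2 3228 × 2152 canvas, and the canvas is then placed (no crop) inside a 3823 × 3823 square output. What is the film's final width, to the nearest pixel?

3398 px

Inside the 3228×2152 canvas the film is height-limited at 2869.33 × 2152.00.
3:2 in 3823×3823: fills the width, so the intermediate becomes 3823.00 × 2548.67 — a scale of ×1.1843.
So the film's width is 2869.33 × 1.1843 ≈ 3398.22.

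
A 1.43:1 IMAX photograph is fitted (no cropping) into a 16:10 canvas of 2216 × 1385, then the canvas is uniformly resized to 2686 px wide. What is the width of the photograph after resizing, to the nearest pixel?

At 2216×1385 the photograph is height-limited, so width = 1385 × 1.430 ≈ 1980.55 px.
Scaling 2216 → 2686 is ×1.2121, so the width becomes 1980.55 × 1.2121 ≈ 2400.61 px.

2401 px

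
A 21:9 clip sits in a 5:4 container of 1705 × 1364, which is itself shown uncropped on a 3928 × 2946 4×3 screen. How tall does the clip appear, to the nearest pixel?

Inside the 1705×1364 canvas the clip is width-limited at 1705.00 × 730.71.
5:4 in 3928×2946: fills the height, so the intermediate becomes 3682.50 × 2946.00 — a scale of ×2.1598.
So the clip's height is 730.71 × 2.1598 ≈ 1578.21.

1578 px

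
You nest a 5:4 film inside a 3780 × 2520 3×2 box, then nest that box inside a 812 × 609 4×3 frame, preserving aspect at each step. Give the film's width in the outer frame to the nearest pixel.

Inside the 3780×2520 canvas the film is height-limited at 3150.00 × 2520.00.
Second fit — the 3×2 canvas into 812×609 spans the width: 812.00 × 541.33 (×0.2148 from 3780×2520).
So the film's width is 3150.00 × 0.2148 ≈ 676.67.

677 px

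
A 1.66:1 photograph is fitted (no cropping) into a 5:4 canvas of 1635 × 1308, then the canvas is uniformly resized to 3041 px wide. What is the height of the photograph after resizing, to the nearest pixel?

In the 1635×1308 frame the photograph fills the width: height = 1635 / 1.660 ≈ 984.94 px.
Resizing to 3041 px wide multiplies everything by 1.8599: 984.94 → 1831.93 px.

1832 px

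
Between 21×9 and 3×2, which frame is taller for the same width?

21×9 = 2.333 and 3×2 = 1.5; 2.333 > 1.5. The smaller width-to-height ratio is the taller frame.

3×2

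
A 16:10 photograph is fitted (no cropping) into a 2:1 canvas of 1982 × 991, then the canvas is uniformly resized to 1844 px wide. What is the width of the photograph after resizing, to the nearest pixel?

1475 px

Fitted into 1982×991, the photograph spans the height; its width is 991 × 16/10 ≈ 1585.60 px.
Resizing to 1844 px wide multiplies everything by 0.9304: 1585.60 → 1475.20 px.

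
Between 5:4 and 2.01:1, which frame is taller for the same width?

5:4 = 1.25 and 2.01; 2.01 > 1.25. The smaller width-to-height ratio is the taller frame.

5:4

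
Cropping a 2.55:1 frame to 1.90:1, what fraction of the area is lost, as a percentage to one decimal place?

25.5%

Going from 2.55:1 to 1.90:1 means cutting width while keeping height.
Area ratio = (1.900)/(2.550) = 74.51%; the remaining 25.49% is cropped out.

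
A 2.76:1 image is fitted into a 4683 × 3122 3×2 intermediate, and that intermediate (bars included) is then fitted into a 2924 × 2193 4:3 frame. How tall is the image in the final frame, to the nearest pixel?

2.76:1 in 4683×3122: fills the width, so the image is 4683.00 × 1696.74.
Second fit — the 3×2 canvas into 2924×2193 spans the width: 2924.00 × 1949.33 (×0.6244 from 4683×3122).
So the image's height is 1696.74 × 0.6244 ≈ 1059.42.

1059 px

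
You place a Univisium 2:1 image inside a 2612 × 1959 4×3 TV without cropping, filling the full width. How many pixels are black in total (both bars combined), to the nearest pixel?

That makes the image 1306.0000 px tall (2612 × 1/2).
Leftover height: 1959 − 1306.0000 = 653.0000 px.
That's 653.0000 × 2612 ≈ 1705636 black pixels.

1705636 pixels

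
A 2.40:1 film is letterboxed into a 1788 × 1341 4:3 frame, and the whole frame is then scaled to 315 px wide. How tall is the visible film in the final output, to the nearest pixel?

131 px

In the 1788×1341 frame the film fills the width: height = 1788 / 2.400 ≈ 745.00 px.
Resizing to 315 px wide multiplies everything by 0.1762: 745.00 → 131.25 px.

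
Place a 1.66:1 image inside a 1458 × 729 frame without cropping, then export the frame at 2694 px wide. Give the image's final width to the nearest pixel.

At 1458×729 the image is height-limited, so width = 729 × 1.660 ≈ 1210.14 px.
The frame scales by 2694/1458 = 1.8477; 1210.14 × 1.8477 ≈ 2236.02 px.

2236 px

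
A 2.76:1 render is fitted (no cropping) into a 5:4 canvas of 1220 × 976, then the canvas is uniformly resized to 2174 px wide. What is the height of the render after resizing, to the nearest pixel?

At 1220×976 the render is width-limited, so height = 1220 / 2.760 ≈ 442.03 px.
The frame scales by 2174/1220 = 1.7820; 442.03 × 1.7820 ≈ 787.68 px.

788 px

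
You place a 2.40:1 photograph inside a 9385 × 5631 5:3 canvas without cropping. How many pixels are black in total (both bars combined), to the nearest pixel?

16147675 pixels

2.40:1 (2.400) > 5:3 (1.667), so the photograph fills the width.
That makes the image 3910.4167 px tall (9385 / 2.400).
Leftover height: 5631 − 3910.4167 = 1720.5833 px.
Across the 9385-px span: 1720.5833 × 9385 ≈ 16147675 px.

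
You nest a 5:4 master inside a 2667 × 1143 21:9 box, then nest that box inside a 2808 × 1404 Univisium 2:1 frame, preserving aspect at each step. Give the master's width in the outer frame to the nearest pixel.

Inside the 2667×1143 canvas the master is height-limited at 1428.75 × 1143.00.
21:9 in 2808×1404: fills the width, so the intermediate becomes 2808.00 × 1203.43 — a scale of ×1.0529.
So the master's width is 1428.75 × 1.0529 ≈ 1504.29.

1504 px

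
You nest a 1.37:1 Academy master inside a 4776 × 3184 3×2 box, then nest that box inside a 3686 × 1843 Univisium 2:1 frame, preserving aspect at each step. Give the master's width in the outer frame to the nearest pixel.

Inside the 4776×3184 canvas the master is height-limited at 4362.08 × 3184.00.
3×2 in 3686×1843: fills the height, so the intermediate becomes 2764.50 × 1843.00 — a scale of ×0.5788.
So the master's width is 4362.08 × 0.5788 ≈ 2524.91.

2525 px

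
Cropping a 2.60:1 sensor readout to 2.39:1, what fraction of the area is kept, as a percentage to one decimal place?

Going from 2.60:1 to 2.39:1 means cutting width while keeping height.
Fraction kept = (2.390)/(2.600) ≈ 91.92%.

91.9%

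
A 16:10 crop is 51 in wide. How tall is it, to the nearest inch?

Height = 51·10/16 = 31.88.

32 in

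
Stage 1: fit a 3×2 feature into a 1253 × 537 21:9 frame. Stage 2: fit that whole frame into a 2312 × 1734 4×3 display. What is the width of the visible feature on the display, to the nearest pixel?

Inside the 1253×537 canvas the feature is height-limited at 805.50 × 537.00.
21:9 in 2312×1734: fills the width, so the intermediate becomes 2312.00 × 990.86 — a scale of ×1.8452.
The feature scales with it: width 805.50 × 1.8452 ≈ 1486.29.

1486 px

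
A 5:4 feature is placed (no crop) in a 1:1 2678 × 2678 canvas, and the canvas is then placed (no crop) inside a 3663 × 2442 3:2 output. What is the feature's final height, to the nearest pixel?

1954 px

Inside the 2678×2678 canvas the feature is width-limited at 2678.00 × 2142.40.
The 1:1 canvas is height-limited in 3663×2442, giving 2442.00 × 2442.00; scale factor 0.9119.
Applying the same ×0.9119: 2142.40 → 1953.60.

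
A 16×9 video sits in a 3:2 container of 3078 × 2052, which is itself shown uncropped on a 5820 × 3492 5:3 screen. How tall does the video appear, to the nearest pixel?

Inside the 3078×2052 canvas the video is width-limited at 3078.00 × 1731.38.
Second fit — the 3:2 canvas into 5820×3492 spans the height: 5238.00 × 3492.00 (×1.7018 from 3078×2052).
So the video's height is 1731.38 × 1.7018 ≈ 2946.38.

2946 px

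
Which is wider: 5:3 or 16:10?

5:3

5:3 = 1.667 and 16:10 = 1.6; 1.667 > 1.6.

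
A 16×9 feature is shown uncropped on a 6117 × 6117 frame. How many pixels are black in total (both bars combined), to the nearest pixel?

16370239 pixels

16×9 is wider than 1:1, so it spans the full width.
The feature is 6117 × 9/16 ≈ 3440.8125 px tall.
6117 − 3440.8125 = 2676.1875 px of bars.
Across the 6117-px span: 2676.1875 × 6117 ≈ 16370239 px.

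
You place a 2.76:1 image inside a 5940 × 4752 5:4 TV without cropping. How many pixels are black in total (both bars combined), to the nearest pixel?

15442967 pixels

2.76:1 (2.760) > 5:4 (1.250), so the image fills the width.
The image is 5940 / 2.760 ≈ 2152.1739 px tall.
4752 − 2152.1739 = 2599.8261 px of bars.
Bar area = 2599.8261 × 5940 ≈ 15442967 px.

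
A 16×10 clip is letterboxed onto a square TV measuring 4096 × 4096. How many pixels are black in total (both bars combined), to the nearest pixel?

6291456 pixels

Since 1.600 > 1.000, the clip is width-limited.
That makes the image 2560.0000 px tall (4096 × 10/16).
Leftover height: 4096 − 2560.0000 = 1536.0000 px.
That's 1536.0000 × 4096 ≈ 6291456 black pixels.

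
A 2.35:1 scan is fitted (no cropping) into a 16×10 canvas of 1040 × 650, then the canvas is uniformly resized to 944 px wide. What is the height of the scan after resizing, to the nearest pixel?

At 1040×650 the scan is width-limited, so height = 1040 / 2.350 ≈ 442.55 px.
The frame scales by 944/1040 = 0.9077; 442.55 × 0.9077 ≈ 401.70 px.

402 px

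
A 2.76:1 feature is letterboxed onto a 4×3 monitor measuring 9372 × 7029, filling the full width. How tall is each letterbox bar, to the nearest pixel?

1817 px

Content height = 9372 / 2.760 ≈ 3395.65 px.
Black = 7029 − 3395.65 = 3633.35 px, or 1816.67 per bar.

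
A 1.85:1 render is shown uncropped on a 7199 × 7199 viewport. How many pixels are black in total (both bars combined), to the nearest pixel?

1.85:1 (1.850) > square (1.000), so the render fills the width.
That makes the image 3891.3514 px tall (7199 / 1.850).
7199 − 3891.3514 = 3307.6486 px of bars.
That's 3307.6486 × 7199 ≈ 23811763 black pixels.

23811763 pixels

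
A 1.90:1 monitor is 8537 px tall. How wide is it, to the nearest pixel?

8537 × 1.900 = 16220.30.

16220 px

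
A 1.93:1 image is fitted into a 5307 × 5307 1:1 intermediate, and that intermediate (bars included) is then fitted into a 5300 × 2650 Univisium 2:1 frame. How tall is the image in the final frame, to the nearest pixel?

1373 px

First fit — 1.93:1 into 5307×5307 spans the width: 5307.00 × 2749.74.
1:1 in 5300×2650: fills the height, so the intermediate becomes 2650.00 × 2650.00 — a scale of ×0.4993.
So the image's height is 2749.74 × 0.4993 ≈ 1373.06.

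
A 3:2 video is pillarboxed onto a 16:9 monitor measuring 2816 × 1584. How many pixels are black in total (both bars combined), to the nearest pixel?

696960 pixels

3:2 (1.500) < 16:9 (1.778), so the video fills the height.
Content width = 1584 × 3/2 ≈ 2376.0000 px.
Leftover width: 2816 − 2376.0000 = 440.0000 px.
Across the 1584-px span: 440.0000 × 1584 ≈ 696960 px.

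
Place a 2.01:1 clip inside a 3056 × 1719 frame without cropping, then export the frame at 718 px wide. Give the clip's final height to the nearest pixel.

357 px

Fitted into 3056×1719, the clip spans the width; its height is 3056 / 2.010 ≈ 1520.40 px.
Resizing to 718 px wide multiplies everything by 0.2349: 1520.40 → 357.21 px.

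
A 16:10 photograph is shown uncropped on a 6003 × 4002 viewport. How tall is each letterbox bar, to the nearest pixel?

125 px

16:10 (1.600) > 3:2 (1.500), so the photograph fills the width.
That makes the image 3751.88 px tall (6003 × 10/16).
Black = 4002 − 3751.88 = 250.12 px, or 125.06 per bar.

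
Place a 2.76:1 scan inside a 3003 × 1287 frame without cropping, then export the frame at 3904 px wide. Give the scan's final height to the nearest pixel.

1414 px

At 3003×1287 the scan is width-limited, so height = 3003 / 2.760 ≈ 1088.04 px.
Resizing to 3904 px wide multiplies everything by 1.3000: 1088.04 → 1414.49 px.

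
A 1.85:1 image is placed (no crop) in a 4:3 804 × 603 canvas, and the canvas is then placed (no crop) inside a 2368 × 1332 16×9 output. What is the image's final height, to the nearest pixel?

1.85:1 in 804×603: fills the width, so the image is 804.00 × 434.59.
Second fit — the 4:3 canvas into 2368×1332 spans the height: 1776.00 × 1332.00 (×2.2090 from 804×603).
The image scales with it: height 434.59 × 2.2090 ≈ 960.00.

960 px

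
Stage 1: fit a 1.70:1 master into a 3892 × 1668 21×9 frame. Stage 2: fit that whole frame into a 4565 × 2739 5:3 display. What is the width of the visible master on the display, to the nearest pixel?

3326 px

1.70:1 in 3892×1668: fills the height, so the master is 2835.60 × 1668.00.
Second fit — the 21×9 canvas into 4565×2739 spans the width: 4565.00 × 1956.43 (×1.1729 from 3892×1668).
So the master's width is 2835.60 × 1.1729 ≈ 3325.93.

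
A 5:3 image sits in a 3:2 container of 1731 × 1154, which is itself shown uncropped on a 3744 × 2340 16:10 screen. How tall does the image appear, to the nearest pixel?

2106 px

Inside the 1731×1154 canvas the image is width-limited at 1731.00 × 1038.60.
Second fit — the 3:2 canvas into 3744×2340 spans the height: 3510.00 × 2340.00 (×2.0277 from 1731×1154).
The image scales with it: height 1038.60 × 2.0277 ≈ 2106.00.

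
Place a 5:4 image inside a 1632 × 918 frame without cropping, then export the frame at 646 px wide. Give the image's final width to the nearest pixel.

In the 1632×918 frame the image fills the height: width = 918 × 5/4 ≈ 1147.50 px.
The frame scales by 646/1632 = 0.3958; 1147.50 × 0.3958 ≈ 454.22 px.

454 px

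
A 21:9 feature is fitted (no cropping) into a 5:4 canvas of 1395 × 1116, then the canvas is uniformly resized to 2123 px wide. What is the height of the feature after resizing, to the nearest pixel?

In the 1395×1116 frame the feature fills the width: height = 1395 × 9/21 ≈ 597.86 px.
Scaling 1395 → 2123 is ×1.5219, so the height becomes 597.86 × 1.5219 ≈ 909.86 px.

910 px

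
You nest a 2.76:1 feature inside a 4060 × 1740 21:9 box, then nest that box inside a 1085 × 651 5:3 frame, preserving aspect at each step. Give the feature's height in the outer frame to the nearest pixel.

393 px

2.76:1 in 4060×1740: fills the width, so the feature is 4060.00 × 1471.01.
The 21:9 canvas is width-limited in 1085×651, giving 1085.00 × 465.00; scale factor 0.2672.
Applying the same ×0.2672: 1471.01 → 393.12.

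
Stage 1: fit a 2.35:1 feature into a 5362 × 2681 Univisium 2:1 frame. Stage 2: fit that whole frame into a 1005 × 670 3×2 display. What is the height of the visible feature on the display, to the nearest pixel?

428 px

First fit — 2.35:1 into 5362×2681 spans the width: 5362.00 × 2281.70.
The Univisium 2:1 canvas is width-limited in 1005×670, giving 1005.00 × 502.50; scale factor 0.1874.
The feature scales with it: height 2281.70 × 0.1874 ≈ 427.66.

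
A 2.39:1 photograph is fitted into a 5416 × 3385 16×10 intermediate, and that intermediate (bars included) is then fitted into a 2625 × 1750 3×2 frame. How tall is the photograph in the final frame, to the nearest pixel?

2.39:1 in 5416×3385: fills the width, so the photograph is 5416.00 × 2266.11.
The 16×10 canvas is width-limited in 2625×1750, giving 2625.00 × 1640.62; scale factor 0.4847.
Applying the same ×0.4847: 2266.11 → 1098.33.

1098 px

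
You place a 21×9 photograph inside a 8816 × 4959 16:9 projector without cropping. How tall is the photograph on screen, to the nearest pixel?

21×9 (2.333) > 16:9 (1.778), so the photograph fills the width.
Content height = 8816 × 9/21 ≈ 3778.29 px.

3778 px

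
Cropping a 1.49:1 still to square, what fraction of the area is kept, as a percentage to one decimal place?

The height stays; only width is cut (since square is narrower than 1.49:1).
(1.000)/(1.490) ≈ 0.671 of the area survives.

67.1%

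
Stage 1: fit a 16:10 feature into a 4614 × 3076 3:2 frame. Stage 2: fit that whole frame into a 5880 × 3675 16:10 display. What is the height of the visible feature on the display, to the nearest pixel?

3445 px

First fit — 16:10 into 4614×3076 spans the width: 4614.00 × 2883.75.
3:2 in 5880×3675: fills the height, so the intermediate becomes 5512.50 × 3675.00 — a scale of ×1.1947.
So the feature's height is 2883.75 × 1.1947 ≈ 3445.31.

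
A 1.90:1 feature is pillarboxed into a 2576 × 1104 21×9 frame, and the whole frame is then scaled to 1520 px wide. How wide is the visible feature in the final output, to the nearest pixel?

1238 px

In the 2576×1104 frame the feature fills the height: width = 1104 × 1.900 ≈ 2097.60 px.
The frame scales by 1520/2576 = 0.5901; 2097.60 × 0.5901 ≈ 1237.71 px.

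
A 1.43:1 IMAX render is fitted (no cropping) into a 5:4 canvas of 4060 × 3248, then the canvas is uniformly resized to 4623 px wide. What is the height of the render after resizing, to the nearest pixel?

3233 px

In the 4060×3248 frame the render fills the width: height = 4060 / 1.430 ≈ 2839.16 px.
The frame scales by 4623/4060 = 1.1387; 2839.16 × 1.1387 ≈ 3232.87 px.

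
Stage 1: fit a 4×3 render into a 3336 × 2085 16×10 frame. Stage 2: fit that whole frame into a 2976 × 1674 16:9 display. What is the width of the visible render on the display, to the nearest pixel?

4×3 in 3336×2085: fills the height, so the render is 2780.00 × 2085.00.
The 16×10 canvas is height-limited in 2976×1674, giving 2678.40 × 1674.00; scale factor 0.8029.
Applying the same ×0.8029: 2780.00 → 2232.00.

2232 px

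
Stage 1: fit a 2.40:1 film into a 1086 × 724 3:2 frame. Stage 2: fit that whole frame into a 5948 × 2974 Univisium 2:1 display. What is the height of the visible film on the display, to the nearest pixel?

1859 px

2.40:1 in 1086×724: fills the width, so the film is 1086.00 × 452.50.
Second fit — the 3:2 canvas into 5948×2974 spans the height: 4461.00 × 2974.00 (×4.1077 from 1086×724).
So the film's height is 452.50 × 4.1077 ≈ 1858.75.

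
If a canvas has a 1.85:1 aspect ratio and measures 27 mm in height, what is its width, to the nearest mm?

27 × 1.850 = 49.95.

50 mm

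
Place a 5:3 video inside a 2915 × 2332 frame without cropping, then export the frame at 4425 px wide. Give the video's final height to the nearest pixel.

Fitted into 2915×2332, the video spans the width; its height is 2915 × 3/5 ≈ 1749.00 px.
Scaling 2915 → 4425 is ×1.5180, so the height becomes 1749.00 × 1.5180 ≈ 2655.00 px.

2655 px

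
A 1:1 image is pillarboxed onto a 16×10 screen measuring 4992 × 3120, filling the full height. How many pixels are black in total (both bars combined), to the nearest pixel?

Content width = 3120 × 1/1 ≈ 3120.0000 px.
Leftover width: 4992 − 3120.0000 = 1872.0000 px.
Bar area = 1872.0000 × 3120 ≈ 5840640 px.

5840640 pixels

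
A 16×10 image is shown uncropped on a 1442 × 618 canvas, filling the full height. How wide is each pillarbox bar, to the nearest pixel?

227 px

The image is 618 × 16/10 ≈ 988.80 px wide.
1442 − 988.80 = 453.20 px of bars (226.60 each).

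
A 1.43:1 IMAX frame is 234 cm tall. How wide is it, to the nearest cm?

335 cm

At 1.43:1 IMAX, 234 × 1.430 ≈ 334.62.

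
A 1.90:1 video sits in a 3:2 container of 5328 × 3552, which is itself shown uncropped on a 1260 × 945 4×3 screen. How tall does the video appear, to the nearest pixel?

663 px

Inside the 5328×3552 canvas the video is width-limited at 5328.00 × 2804.21.
The 3:2 canvas is width-limited in 1260×945, giving 1260.00 × 840.00; scale factor 0.2365.
So the video's height is 2804.21 × 0.2365 ≈ 663.16.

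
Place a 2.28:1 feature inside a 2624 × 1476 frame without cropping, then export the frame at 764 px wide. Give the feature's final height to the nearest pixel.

Fitted into 2624×1476, the feature spans the width; its height is 2624 / 2.280 ≈ 1150.88 px.
The frame scales by 764/2624 = 0.2912; 1150.88 × 0.2912 ≈ 335.09 px.

335 px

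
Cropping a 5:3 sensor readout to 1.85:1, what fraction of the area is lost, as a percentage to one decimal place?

Going from 5:3 to 1.85:1 means cutting height while keeping width.
Area ratio = (1.667)/(1.850) = 90.09%; the remaining 9.91% is cropped out.

9.9%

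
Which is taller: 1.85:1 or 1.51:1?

1.85 and 1.51; 1.85 > 1.51. The smaller width-to-height ratio is the taller frame.

1.51:1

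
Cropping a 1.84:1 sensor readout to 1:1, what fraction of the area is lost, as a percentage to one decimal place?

Going from 1.84:1 to 1:1 means cutting width while keeping height.
(1.000)/(1.840) ≈ 0.543 of the area survives, leaving 45.65% discarded.

45.7%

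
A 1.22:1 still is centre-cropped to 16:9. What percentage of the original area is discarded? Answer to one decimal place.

31.4%

Going from 1.22:1 to 16:9 means cutting height while keeping width.
(1.220)/(1.778) ≈ 0.686 of the area survives, leaving 31.38% discarded.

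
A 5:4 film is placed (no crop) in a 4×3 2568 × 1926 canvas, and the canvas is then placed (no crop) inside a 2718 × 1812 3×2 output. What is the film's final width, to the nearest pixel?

2265 px

5:4 in 2568×1926: fills the height, so the film is 2407.50 × 1926.00.
Second fit — the 4×3 canvas into 2718×1812 spans the height: 2416.00 × 1812.00 (×0.9408 from 2568×1926).
Applying the same ×0.9408: 2407.50 → 2265.00.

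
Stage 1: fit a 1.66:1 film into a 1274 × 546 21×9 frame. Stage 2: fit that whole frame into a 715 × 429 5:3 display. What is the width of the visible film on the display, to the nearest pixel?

Inside the 1274×546 canvas the film is height-limited at 906.36 × 546.00.
The 21×9 canvas is width-limited in 715×429, giving 715.00 × 306.43; scale factor 0.5612.
Applying the same ×0.5612: 906.36 → 508.67.

509 px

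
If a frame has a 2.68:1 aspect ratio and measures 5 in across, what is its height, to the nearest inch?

Height = 5 / 2.680 = 1.87.

2 in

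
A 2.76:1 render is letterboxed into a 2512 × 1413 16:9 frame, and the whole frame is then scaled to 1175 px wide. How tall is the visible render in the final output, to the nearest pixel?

Fitted into 2512×1413, the render spans the width; its height is 2512 / 2.760 ≈ 910.14 px.
The frame scales by 1175/2512 = 0.4678; 910.14 × 0.4678 ≈ 425.72 px.

426 px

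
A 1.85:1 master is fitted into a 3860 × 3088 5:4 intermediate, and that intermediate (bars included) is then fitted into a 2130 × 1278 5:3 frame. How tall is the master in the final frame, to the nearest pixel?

1.85:1 in 3860×3088: fills the width, so the master is 3860.00 × 2086.49.
5:4 in 2130×1278: fills the height, so the intermediate becomes 1597.50 × 1278.00 — a scale of ×0.4139.
So the master's height is 2086.49 × 0.4139 ≈ 863.51.

864 px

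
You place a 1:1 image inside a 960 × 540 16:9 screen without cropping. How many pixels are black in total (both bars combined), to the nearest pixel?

Since 1.000 < 1.778, the image is height-limited.
The image is 540 × 1/1 ≈ 540.0000 px wide.
Leftover width: 960 − 540.0000 = 420.0000 px.
Across the 540-px span: 420.0000 × 540 ≈ 226800 px.

226800 pixels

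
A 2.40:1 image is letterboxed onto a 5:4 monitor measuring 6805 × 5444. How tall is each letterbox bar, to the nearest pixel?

2.40:1 (2.400) > 5:4 (1.250), so the image fills the width.
That makes the image 2835.42 px tall (6805 / 2.400).
Black = 5444 − 2835.42 = 2608.58 px, or 1304.29 per bar.

1304 px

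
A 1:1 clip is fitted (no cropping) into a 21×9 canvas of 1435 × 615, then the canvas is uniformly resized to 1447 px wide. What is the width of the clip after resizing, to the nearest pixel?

620 px

At 1435×615 the clip is height-limited, so width = 615 × 1/1 ≈ 615.00 px.
Resizing to 1447 px wide multiplies everything by 1.0084: 615.00 → 620.14 px.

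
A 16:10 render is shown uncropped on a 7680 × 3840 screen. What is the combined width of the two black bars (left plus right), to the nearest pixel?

16:10 is narrower than Univisium 2:1, so it spans the full height.
Content width = 3840 × 16/10 ≈ 6144.00 px.
Black = 7680 − 6144.00 = 1536.00 px.

1536 px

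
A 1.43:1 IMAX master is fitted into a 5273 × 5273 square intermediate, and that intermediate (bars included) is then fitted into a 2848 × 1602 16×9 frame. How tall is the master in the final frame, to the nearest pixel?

1120 px

First fit — 1.43:1 IMAX into 5273×5273 spans the width: 5273.00 × 3687.41.
The square canvas is height-limited in 2848×1602, giving 1602.00 × 1602.00; scale factor 0.3038.
Applying the same ×0.3038: 3687.41 → 1120.28.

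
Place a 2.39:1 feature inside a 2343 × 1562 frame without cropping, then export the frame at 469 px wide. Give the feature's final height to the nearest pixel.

196 px

In the 2343×1562 frame the feature fills the width: height = 2343 / 2.390 ≈ 980.33 px.
The frame scales by 469/2343 = 0.2002; 980.33 × 0.2002 ≈ 196.23 px.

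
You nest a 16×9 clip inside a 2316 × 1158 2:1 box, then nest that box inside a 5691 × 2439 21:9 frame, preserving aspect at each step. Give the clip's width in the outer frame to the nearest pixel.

16×9 in 2316×1158: fills the height, so the clip is 2058.67 × 1158.00.
The 2:1 canvas is height-limited in 5691×2439, giving 4878.00 × 2439.00; scale factor 2.1062.
The clip scales with it: width 2058.67 × 2.1062 ≈ 4336.00.

4336 px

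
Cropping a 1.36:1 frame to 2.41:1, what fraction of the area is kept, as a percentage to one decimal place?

The width stays; only height is cut (since 2.41:1 is wider than 1.36:1).
(1.360)/(2.410) ≈ 0.564 of the area survives.

56.4%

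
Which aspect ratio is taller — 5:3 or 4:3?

4:3

5:3 = 1.667 and 4:3 = 1.333; 1.667 > 1.333. The smaller width-to-height ratio is the taller frame.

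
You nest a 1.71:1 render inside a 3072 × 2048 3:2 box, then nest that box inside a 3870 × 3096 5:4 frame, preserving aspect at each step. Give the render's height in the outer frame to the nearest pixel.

First fit — 1.71:1 into 3072×2048 spans the width: 3072.00 × 1796.49.
Second fit — the 3:2 canvas into 3870×3096 spans the width: 3870.00 × 2580.00 (×1.2598 from 3072×2048).
So the render's height is 1796.49 × 1.2598 ≈ 2263.16.

2263 px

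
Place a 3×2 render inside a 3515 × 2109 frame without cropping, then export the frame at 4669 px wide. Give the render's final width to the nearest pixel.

4202 px

Fitted into 3515×2109, the render spans the height; its width is 2109 × 3/2 ≈ 3163.50 px.
The frame scales by 4669/3515 = 1.3283; 3163.50 × 1.3283 ≈ 4202.10 px.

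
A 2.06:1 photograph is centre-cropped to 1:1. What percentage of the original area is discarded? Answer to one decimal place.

51.5%

1:1 is narrower than 2.06:1, so the crop keeps the full height and trims the width.
Fraction kept = (1.000)/(2.060) ≈ 48.54%, so 51.46% is lost.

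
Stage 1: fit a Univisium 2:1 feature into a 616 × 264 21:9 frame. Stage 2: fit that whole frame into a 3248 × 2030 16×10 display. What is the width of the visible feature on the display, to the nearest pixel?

First fit — Univisium 2:1 into 616×264 spans the height: 528.00 × 264.00.
21:9 in 3248×2030: fills the width, so the intermediate becomes 3248.00 × 1392.00 — a scale of ×5.2727.
So the feature's width is 528.00 × 5.2727 ≈ 2784.00.

2784 px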